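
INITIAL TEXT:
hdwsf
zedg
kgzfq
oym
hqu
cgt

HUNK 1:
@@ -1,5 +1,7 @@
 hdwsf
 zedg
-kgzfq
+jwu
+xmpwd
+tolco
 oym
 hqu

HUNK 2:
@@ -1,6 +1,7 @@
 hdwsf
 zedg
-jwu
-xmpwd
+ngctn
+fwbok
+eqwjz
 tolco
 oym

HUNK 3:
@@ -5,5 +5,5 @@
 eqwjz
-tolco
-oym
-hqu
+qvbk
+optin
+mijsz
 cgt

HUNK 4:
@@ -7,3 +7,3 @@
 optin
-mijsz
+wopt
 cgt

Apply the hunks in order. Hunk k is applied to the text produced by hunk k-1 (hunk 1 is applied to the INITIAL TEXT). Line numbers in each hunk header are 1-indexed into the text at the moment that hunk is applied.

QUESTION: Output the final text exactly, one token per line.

Hunk 1: at line 1 remove [kgzfq] add [jwu,xmpwd,tolco] -> 8 lines: hdwsf zedg jwu xmpwd tolco oym hqu cgt
Hunk 2: at line 1 remove [jwu,xmpwd] add [ngctn,fwbok,eqwjz] -> 9 lines: hdwsf zedg ngctn fwbok eqwjz tolco oym hqu cgt
Hunk 3: at line 5 remove [tolco,oym,hqu] add [qvbk,optin,mijsz] -> 9 lines: hdwsf zedg ngctn fwbok eqwjz qvbk optin mijsz cgt
Hunk 4: at line 7 remove [mijsz] add [wopt] -> 9 lines: hdwsf zedg ngctn fwbok eqwjz qvbk optin wopt cgt

Answer: hdwsf
zedg
ngctn
fwbok
eqwjz
qvbk
optin
wopt
cgt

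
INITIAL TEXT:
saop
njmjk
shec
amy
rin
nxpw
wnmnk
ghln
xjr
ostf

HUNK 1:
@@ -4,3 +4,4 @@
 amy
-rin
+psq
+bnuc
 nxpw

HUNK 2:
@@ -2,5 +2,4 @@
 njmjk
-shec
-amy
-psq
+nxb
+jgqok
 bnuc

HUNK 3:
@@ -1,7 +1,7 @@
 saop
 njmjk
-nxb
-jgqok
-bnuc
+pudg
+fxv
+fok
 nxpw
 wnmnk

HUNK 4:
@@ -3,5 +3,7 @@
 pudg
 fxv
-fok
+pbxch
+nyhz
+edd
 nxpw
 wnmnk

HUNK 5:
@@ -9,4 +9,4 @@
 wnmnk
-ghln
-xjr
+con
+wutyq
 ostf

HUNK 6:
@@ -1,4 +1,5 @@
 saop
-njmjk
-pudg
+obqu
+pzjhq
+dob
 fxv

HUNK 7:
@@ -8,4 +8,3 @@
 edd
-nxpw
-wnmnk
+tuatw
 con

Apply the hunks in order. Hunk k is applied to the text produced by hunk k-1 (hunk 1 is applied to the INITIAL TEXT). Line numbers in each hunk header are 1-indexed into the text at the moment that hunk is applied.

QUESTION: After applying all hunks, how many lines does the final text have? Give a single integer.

Answer: 12

Derivation:
Hunk 1: at line 4 remove [rin] add [psq,bnuc] -> 11 lines: saop njmjk shec amy psq bnuc nxpw wnmnk ghln xjr ostf
Hunk 2: at line 2 remove [shec,amy,psq] add [nxb,jgqok] -> 10 lines: saop njmjk nxb jgqok bnuc nxpw wnmnk ghln xjr ostf
Hunk 3: at line 1 remove [nxb,jgqok,bnuc] add [pudg,fxv,fok] -> 10 lines: saop njmjk pudg fxv fok nxpw wnmnk ghln xjr ostf
Hunk 4: at line 3 remove [fok] add [pbxch,nyhz,edd] -> 12 lines: saop njmjk pudg fxv pbxch nyhz edd nxpw wnmnk ghln xjr ostf
Hunk 5: at line 9 remove [ghln,xjr] add [con,wutyq] -> 12 lines: saop njmjk pudg fxv pbxch nyhz edd nxpw wnmnk con wutyq ostf
Hunk 6: at line 1 remove [njmjk,pudg] add [obqu,pzjhq,dob] -> 13 lines: saop obqu pzjhq dob fxv pbxch nyhz edd nxpw wnmnk con wutyq ostf
Hunk 7: at line 8 remove [nxpw,wnmnk] add [tuatw] -> 12 lines: saop obqu pzjhq dob fxv pbxch nyhz edd tuatw con wutyq ostf
Final line count: 12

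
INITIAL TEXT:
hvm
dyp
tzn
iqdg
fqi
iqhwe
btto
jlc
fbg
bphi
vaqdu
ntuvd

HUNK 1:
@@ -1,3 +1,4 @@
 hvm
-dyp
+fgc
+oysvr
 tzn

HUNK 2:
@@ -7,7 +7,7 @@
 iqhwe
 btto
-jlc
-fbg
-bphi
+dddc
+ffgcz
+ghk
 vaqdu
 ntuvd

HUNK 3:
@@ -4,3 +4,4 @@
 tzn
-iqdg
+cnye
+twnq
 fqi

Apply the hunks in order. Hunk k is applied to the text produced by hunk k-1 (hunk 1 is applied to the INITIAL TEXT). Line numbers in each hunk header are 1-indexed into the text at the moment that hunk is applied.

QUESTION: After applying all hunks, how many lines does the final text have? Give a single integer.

Hunk 1: at line 1 remove [dyp] add [fgc,oysvr] -> 13 lines: hvm fgc oysvr tzn iqdg fqi iqhwe btto jlc fbg bphi vaqdu ntuvd
Hunk 2: at line 7 remove [jlc,fbg,bphi] add [dddc,ffgcz,ghk] -> 13 lines: hvm fgc oysvr tzn iqdg fqi iqhwe btto dddc ffgcz ghk vaqdu ntuvd
Hunk 3: at line 4 remove [iqdg] add [cnye,twnq] -> 14 lines: hvm fgc oysvr tzn cnye twnq fqi iqhwe btto dddc ffgcz ghk vaqdu ntuvd
Final line count: 14

Answer: 14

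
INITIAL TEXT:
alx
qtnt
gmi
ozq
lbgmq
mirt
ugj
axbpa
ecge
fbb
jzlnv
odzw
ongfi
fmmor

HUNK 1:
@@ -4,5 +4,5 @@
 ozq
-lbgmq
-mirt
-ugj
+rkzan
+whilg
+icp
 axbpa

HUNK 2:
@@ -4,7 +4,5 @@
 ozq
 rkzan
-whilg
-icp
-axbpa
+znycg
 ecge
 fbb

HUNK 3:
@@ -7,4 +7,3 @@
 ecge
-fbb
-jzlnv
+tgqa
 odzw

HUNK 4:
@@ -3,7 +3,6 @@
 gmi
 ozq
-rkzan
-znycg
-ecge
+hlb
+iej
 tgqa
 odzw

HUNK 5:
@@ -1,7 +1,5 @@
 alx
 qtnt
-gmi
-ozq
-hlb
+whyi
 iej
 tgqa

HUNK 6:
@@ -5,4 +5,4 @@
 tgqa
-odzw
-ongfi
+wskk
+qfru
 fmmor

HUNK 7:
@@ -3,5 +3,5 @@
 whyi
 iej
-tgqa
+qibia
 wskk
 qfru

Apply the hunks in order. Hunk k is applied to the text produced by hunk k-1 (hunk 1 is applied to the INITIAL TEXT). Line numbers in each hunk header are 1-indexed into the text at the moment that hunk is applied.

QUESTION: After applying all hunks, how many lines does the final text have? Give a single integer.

Hunk 1: at line 4 remove [lbgmq,mirt,ugj] add [rkzan,whilg,icp] -> 14 lines: alx qtnt gmi ozq rkzan whilg icp axbpa ecge fbb jzlnv odzw ongfi fmmor
Hunk 2: at line 4 remove [whilg,icp,axbpa] add [znycg] -> 12 lines: alx qtnt gmi ozq rkzan znycg ecge fbb jzlnv odzw ongfi fmmor
Hunk 3: at line 7 remove [fbb,jzlnv] add [tgqa] -> 11 lines: alx qtnt gmi ozq rkzan znycg ecge tgqa odzw ongfi fmmor
Hunk 4: at line 3 remove [rkzan,znycg,ecge] add [hlb,iej] -> 10 lines: alx qtnt gmi ozq hlb iej tgqa odzw ongfi fmmor
Hunk 5: at line 1 remove [gmi,ozq,hlb] add [whyi] -> 8 lines: alx qtnt whyi iej tgqa odzw ongfi fmmor
Hunk 6: at line 5 remove [odzw,ongfi] add [wskk,qfru] -> 8 lines: alx qtnt whyi iej tgqa wskk qfru fmmor
Hunk 7: at line 3 remove [tgqa] add [qibia] -> 8 lines: alx qtnt whyi iej qibia wskk qfru fmmor
Final line count: 8

Answer: 8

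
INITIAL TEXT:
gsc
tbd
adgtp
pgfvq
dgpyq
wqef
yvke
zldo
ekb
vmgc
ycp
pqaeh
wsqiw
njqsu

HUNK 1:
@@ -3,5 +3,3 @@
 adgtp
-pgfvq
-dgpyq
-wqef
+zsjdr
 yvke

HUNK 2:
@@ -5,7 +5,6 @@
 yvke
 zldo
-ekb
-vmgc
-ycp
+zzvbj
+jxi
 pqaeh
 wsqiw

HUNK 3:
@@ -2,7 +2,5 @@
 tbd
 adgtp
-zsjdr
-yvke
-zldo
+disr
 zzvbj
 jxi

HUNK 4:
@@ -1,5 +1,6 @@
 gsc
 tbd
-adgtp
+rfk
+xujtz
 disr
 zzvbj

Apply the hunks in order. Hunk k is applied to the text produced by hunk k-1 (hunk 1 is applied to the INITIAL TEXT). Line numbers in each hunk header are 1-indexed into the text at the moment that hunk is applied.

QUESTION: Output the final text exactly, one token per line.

Hunk 1: at line 3 remove [pgfvq,dgpyq,wqef] add [zsjdr] -> 12 lines: gsc tbd adgtp zsjdr yvke zldo ekb vmgc ycp pqaeh wsqiw njqsu
Hunk 2: at line 5 remove [ekb,vmgc,ycp] add [zzvbj,jxi] -> 11 lines: gsc tbd adgtp zsjdr yvke zldo zzvbj jxi pqaeh wsqiw njqsu
Hunk 3: at line 2 remove [zsjdr,yvke,zldo] add [disr] -> 9 lines: gsc tbd adgtp disr zzvbj jxi pqaeh wsqiw njqsu
Hunk 4: at line 1 remove [adgtp] add [rfk,xujtz] -> 10 lines: gsc tbd rfk xujtz disr zzvbj jxi pqaeh wsqiw njqsu

Answer: gsc
tbd
rfk
xujtz
disr
zzvbj
jxi
pqaeh
wsqiw
njqsu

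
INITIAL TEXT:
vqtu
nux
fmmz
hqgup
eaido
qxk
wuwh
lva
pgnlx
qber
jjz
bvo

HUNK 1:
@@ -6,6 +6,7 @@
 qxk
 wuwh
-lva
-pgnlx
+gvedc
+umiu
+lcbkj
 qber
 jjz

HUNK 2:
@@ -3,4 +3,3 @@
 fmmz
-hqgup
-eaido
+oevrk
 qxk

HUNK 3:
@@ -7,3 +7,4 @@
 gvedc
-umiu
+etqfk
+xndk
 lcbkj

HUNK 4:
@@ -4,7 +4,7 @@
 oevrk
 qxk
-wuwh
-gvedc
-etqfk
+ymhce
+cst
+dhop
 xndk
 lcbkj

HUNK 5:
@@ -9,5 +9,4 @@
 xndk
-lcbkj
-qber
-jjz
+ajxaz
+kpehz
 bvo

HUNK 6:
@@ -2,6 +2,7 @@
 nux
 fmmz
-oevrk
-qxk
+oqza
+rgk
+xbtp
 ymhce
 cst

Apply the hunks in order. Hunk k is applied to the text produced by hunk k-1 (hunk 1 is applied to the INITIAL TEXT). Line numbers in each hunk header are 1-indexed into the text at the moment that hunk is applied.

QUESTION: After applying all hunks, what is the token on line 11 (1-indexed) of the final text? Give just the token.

Answer: ajxaz

Derivation:
Hunk 1: at line 6 remove [lva,pgnlx] add [gvedc,umiu,lcbkj] -> 13 lines: vqtu nux fmmz hqgup eaido qxk wuwh gvedc umiu lcbkj qber jjz bvo
Hunk 2: at line 3 remove [hqgup,eaido] add [oevrk] -> 12 lines: vqtu nux fmmz oevrk qxk wuwh gvedc umiu lcbkj qber jjz bvo
Hunk 3: at line 7 remove [umiu] add [etqfk,xndk] -> 13 lines: vqtu nux fmmz oevrk qxk wuwh gvedc etqfk xndk lcbkj qber jjz bvo
Hunk 4: at line 4 remove [wuwh,gvedc,etqfk] add [ymhce,cst,dhop] -> 13 lines: vqtu nux fmmz oevrk qxk ymhce cst dhop xndk lcbkj qber jjz bvo
Hunk 5: at line 9 remove [lcbkj,qber,jjz] add [ajxaz,kpehz] -> 12 lines: vqtu nux fmmz oevrk qxk ymhce cst dhop xndk ajxaz kpehz bvo
Hunk 6: at line 2 remove [oevrk,qxk] add [oqza,rgk,xbtp] -> 13 lines: vqtu nux fmmz oqza rgk xbtp ymhce cst dhop xndk ajxaz kpehz bvo
Final line 11: ajxaz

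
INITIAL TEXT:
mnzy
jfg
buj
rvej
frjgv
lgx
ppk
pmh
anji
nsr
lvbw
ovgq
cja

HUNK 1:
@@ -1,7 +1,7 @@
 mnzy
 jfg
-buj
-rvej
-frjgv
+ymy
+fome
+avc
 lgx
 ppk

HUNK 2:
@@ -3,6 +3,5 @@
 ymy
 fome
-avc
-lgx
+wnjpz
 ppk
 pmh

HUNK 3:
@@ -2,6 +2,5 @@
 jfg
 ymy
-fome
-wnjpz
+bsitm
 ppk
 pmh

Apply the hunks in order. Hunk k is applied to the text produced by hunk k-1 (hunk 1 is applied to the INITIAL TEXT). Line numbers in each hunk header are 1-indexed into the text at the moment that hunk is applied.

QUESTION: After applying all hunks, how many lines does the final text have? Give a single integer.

Answer: 11

Derivation:
Hunk 1: at line 1 remove [buj,rvej,frjgv] add [ymy,fome,avc] -> 13 lines: mnzy jfg ymy fome avc lgx ppk pmh anji nsr lvbw ovgq cja
Hunk 2: at line 3 remove [avc,lgx] add [wnjpz] -> 12 lines: mnzy jfg ymy fome wnjpz ppk pmh anji nsr lvbw ovgq cja
Hunk 3: at line 2 remove [fome,wnjpz] add [bsitm] -> 11 lines: mnzy jfg ymy bsitm ppk pmh anji nsr lvbw ovgq cja
Final line count: 11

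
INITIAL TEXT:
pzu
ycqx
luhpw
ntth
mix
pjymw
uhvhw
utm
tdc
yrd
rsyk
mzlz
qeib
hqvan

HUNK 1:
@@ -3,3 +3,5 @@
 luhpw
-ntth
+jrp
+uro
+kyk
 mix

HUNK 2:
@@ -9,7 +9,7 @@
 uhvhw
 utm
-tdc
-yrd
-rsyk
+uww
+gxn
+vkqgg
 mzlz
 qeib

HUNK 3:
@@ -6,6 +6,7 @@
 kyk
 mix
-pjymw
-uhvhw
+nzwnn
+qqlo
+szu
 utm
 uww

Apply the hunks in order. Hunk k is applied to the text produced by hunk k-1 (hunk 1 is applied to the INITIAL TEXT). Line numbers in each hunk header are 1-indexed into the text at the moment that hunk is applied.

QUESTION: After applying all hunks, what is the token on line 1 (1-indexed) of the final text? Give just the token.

Answer: pzu

Derivation:
Hunk 1: at line 3 remove [ntth] add [jrp,uro,kyk] -> 16 lines: pzu ycqx luhpw jrp uro kyk mix pjymw uhvhw utm tdc yrd rsyk mzlz qeib hqvan
Hunk 2: at line 9 remove [tdc,yrd,rsyk] add [uww,gxn,vkqgg] -> 16 lines: pzu ycqx luhpw jrp uro kyk mix pjymw uhvhw utm uww gxn vkqgg mzlz qeib hqvan
Hunk 3: at line 6 remove [pjymw,uhvhw] add [nzwnn,qqlo,szu] -> 17 lines: pzu ycqx luhpw jrp uro kyk mix nzwnn qqlo szu utm uww gxn vkqgg mzlz qeib hqvan
Final line 1: pzu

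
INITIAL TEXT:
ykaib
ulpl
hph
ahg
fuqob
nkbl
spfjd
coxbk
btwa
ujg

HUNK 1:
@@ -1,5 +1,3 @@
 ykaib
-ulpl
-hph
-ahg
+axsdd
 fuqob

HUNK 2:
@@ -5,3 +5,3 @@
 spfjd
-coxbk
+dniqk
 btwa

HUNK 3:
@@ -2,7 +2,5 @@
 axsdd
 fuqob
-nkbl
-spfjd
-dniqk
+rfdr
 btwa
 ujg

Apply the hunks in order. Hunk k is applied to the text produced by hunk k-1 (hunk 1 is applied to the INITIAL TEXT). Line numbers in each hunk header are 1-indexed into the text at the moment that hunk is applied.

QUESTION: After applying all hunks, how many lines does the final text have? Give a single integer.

Hunk 1: at line 1 remove [ulpl,hph,ahg] add [axsdd] -> 8 lines: ykaib axsdd fuqob nkbl spfjd coxbk btwa ujg
Hunk 2: at line 5 remove [coxbk] add [dniqk] -> 8 lines: ykaib axsdd fuqob nkbl spfjd dniqk btwa ujg
Hunk 3: at line 2 remove [nkbl,spfjd,dniqk] add [rfdr] -> 6 lines: ykaib axsdd fuqob rfdr btwa ujg
Final line count: 6

Answer: 6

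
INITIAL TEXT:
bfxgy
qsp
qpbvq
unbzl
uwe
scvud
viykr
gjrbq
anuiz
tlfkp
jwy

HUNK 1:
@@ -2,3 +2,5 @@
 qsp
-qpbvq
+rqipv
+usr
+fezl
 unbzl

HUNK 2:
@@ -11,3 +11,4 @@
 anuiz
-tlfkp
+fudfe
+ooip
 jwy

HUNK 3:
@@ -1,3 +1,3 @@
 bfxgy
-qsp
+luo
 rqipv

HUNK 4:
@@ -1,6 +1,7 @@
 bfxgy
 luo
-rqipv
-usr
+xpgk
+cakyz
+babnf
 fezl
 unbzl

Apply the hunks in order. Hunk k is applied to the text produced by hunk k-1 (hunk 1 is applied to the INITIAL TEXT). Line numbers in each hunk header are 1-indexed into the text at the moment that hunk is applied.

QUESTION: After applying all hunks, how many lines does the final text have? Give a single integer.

Hunk 1: at line 2 remove [qpbvq] add [rqipv,usr,fezl] -> 13 lines: bfxgy qsp rqipv usr fezl unbzl uwe scvud viykr gjrbq anuiz tlfkp jwy
Hunk 2: at line 11 remove [tlfkp] add [fudfe,ooip] -> 14 lines: bfxgy qsp rqipv usr fezl unbzl uwe scvud viykr gjrbq anuiz fudfe ooip jwy
Hunk 3: at line 1 remove [qsp] add [luo] -> 14 lines: bfxgy luo rqipv usr fezl unbzl uwe scvud viykr gjrbq anuiz fudfe ooip jwy
Hunk 4: at line 1 remove [rqipv,usr] add [xpgk,cakyz,babnf] -> 15 lines: bfxgy luo xpgk cakyz babnf fezl unbzl uwe scvud viykr gjrbq anuiz fudfe ooip jwy
Final line count: 15

Answer: 15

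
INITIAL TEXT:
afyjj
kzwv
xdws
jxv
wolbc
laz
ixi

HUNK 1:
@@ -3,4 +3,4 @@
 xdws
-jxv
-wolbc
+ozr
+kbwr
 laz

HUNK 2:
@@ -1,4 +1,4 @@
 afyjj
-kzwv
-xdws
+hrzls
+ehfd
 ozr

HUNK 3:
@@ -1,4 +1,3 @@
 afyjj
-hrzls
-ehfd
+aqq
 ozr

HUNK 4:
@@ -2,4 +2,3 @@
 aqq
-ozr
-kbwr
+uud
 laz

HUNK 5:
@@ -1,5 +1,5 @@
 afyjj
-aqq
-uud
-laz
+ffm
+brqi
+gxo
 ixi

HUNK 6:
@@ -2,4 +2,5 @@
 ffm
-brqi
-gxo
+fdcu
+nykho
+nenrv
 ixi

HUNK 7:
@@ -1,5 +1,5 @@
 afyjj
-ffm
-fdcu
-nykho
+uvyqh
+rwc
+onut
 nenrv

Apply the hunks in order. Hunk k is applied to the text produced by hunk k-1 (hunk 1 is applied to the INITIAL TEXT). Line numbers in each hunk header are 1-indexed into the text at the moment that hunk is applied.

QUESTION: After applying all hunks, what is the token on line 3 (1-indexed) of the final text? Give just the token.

Answer: rwc

Derivation:
Hunk 1: at line 3 remove [jxv,wolbc] add [ozr,kbwr] -> 7 lines: afyjj kzwv xdws ozr kbwr laz ixi
Hunk 2: at line 1 remove [kzwv,xdws] add [hrzls,ehfd] -> 7 lines: afyjj hrzls ehfd ozr kbwr laz ixi
Hunk 3: at line 1 remove [hrzls,ehfd] add [aqq] -> 6 lines: afyjj aqq ozr kbwr laz ixi
Hunk 4: at line 2 remove [ozr,kbwr] add [uud] -> 5 lines: afyjj aqq uud laz ixi
Hunk 5: at line 1 remove [aqq,uud,laz] add [ffm,brqi,gxo] -> 5 lines: afyjj ffm brqi gxo ixi
Hunk 6: at line 2 remove [brqi,gxo] add [fdcu,nykho,nenrv] -> 6 lines: afyjj ffm fdcu nykho nenrv ixi
Hunk 7: at line 1 remove [ffm,fdcu,nykho] add [uvyqh,rwc,onut] -> 6 lines: afyjj uvyqh rwc onut nenrv ixi
Final line 3: rwc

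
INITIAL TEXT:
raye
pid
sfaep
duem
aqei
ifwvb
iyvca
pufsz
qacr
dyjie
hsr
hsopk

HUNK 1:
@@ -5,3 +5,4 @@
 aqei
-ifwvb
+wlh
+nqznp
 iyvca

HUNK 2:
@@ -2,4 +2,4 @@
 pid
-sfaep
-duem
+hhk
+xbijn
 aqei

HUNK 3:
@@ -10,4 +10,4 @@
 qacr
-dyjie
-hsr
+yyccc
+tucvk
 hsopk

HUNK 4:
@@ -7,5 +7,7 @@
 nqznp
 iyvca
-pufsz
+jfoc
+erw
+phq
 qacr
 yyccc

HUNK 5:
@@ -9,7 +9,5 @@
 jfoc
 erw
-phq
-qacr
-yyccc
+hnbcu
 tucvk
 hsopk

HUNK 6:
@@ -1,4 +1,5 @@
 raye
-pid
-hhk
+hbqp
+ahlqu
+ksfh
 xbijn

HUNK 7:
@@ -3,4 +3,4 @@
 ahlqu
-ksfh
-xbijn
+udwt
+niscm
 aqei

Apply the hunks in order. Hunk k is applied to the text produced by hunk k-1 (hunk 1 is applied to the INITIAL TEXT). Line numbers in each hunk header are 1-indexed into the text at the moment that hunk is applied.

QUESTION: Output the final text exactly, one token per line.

Hunk 1: at line 5 remove [ifwvb] add [wlh,nqznp] -> 13 lines: raye pid sfaep duem aqei wlh nqznp iyvca pufsz qacr dyjie hsr hsopk
Hunk 2: at line 2 remove [sfaep,duem] add [hhk,xbijn] -> 13 lines: raye pid hhk xbijn aqei wlh nqznp iyvca pufsz qacr dyjie hsr hsopk
Hunk 3: at line 10 remove [dyjie,hsr] add [yyccc,tucvk] -> 13 lines: raye pid hhk xbijn aqei wlh nqznp iyvca pufsz qacr yyccc tucvk hsopk
Hunk 4: at line 7 remove [pufsz] add [jfoc,erw,phq] -> 15 lines: raye pid hhk xbijn aqei wlh nqznp iyvca jfoc erw phq qacr yyccc tucvk hsopk
Hunk 5: at line 9 remove [phq,qacr,yyccc] add [hnbcu] -> 13 lines: raye pid hhk xbijn aqei wlh nqznp iyvca jfoc erw hnbcu tucvk hsopk
Hunk 6: at line 1 remove [pid,hhk] add [hbqp,ahlqu,ksfh] -> 14 lines: raye hbqp ahlqu ksfh xbijn aqei wlh nqznp iyvca jfoc erw hnbcu tucvk hsopk
Hunk 7: at line 3 remove [ksfh,xbijn] add [udwt,niscm] -> 14 lines: raye hbqp ahlqu udwt niscm aqei wlh nqznp iyvca jfoc erw hnbcu tucvk hsopk

Answer: raye
hbqp
ahlqu
udwt
niscm
aqei
wlh
nqznp
iyvca
jfoc
erw
hnbcu
tucvk
hsopk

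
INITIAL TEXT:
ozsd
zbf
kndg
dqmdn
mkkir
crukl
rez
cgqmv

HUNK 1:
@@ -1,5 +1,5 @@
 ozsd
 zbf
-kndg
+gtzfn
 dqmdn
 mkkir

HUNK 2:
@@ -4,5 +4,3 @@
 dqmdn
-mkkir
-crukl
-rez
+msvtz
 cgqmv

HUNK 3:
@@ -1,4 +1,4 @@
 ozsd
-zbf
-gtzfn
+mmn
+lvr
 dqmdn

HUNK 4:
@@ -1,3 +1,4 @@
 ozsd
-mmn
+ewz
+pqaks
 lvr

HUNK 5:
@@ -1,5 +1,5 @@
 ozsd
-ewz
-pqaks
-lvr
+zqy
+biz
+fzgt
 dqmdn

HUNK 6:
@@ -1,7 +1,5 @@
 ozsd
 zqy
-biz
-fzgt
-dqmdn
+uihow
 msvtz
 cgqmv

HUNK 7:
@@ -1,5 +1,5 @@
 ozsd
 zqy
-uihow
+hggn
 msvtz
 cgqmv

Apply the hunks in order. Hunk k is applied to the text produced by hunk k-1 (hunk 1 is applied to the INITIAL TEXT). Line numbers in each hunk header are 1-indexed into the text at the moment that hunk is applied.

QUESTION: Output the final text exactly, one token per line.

Answer: ozsd
zqy
hggn
msvtz
cgqmv

Derivation:
Hunk 1: at line 1 remove [kndg] add [gtzfn] -> 8 lines: ozsd zbf gtzfn dqmdn mkkir crukl rez cgqmv
Hunk 2: at line 4 remove [mkkir,crukl,rez] add [msvtz] -> 6 lines: ozsd zbf gtzfn dqmdn msvtz cgqmv
Hunk 3: at line 1 remove [zbf,gtzfn] add [mmn,lvr] -> 6 lines: ozsd mmn lvr dqmdn msvtz cgqmv
Hunk 4: at line 1 remove [mmn] add [ewz,pqaks] -> 7 lines: ozsd ewz pqaks lvr dqmdn msvtz cgqmv
Hunk 5: at line 1 remove [ewz,pqaks,lvr] add [zqy,biz,fzgt] -> 7 lines: ozsd zqy biz fzgt dqmdn msvtz cgqmv
Hunk 6: at line 1 remove [biz,fzgt,dqmdn] add [uihow] -> 5 lines: ozsd zqy uihow msvtz cgqmv
Hunk 7: at line 1 remove [uihow] add [hggn] -> 5 lines: ozsd zqy hggn msvtz cgqmv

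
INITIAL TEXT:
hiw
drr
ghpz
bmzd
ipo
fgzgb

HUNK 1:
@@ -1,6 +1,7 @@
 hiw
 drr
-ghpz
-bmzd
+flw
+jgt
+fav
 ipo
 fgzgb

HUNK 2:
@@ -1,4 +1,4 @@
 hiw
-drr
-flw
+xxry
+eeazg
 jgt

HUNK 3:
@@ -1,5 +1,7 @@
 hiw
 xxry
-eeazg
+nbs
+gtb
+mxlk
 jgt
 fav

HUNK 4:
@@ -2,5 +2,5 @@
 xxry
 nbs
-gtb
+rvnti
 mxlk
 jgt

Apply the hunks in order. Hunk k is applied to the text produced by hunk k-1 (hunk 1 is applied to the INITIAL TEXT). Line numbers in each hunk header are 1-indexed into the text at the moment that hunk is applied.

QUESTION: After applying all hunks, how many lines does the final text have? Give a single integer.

Hunk 1: at line 1 remove [ghpz,bmzd] add [flw,jgt,fav] -> 7 lines: hiw drr flw jgt fav ipo fgzgb
Hunk 2: at line 1 remove [drr,flw] add [xxry,eeazg] -> 7 lines: hiw xxry eeazg jgt fav ipo fgzgb
Hunk 3: at line 1 remove [eeazg] add [nbs,gtb,mxlk] -> 9 lines: hiw xxry nbs gtb mxlk jgt fav ipo fgzgb
Hunk 4: at line 2 remove [gtb] add [rvnti] -> 9 lines: hiw xxry nbs rvnti mxlk jgt fav ipo fgzgb
Final line count: 9

Answer: 9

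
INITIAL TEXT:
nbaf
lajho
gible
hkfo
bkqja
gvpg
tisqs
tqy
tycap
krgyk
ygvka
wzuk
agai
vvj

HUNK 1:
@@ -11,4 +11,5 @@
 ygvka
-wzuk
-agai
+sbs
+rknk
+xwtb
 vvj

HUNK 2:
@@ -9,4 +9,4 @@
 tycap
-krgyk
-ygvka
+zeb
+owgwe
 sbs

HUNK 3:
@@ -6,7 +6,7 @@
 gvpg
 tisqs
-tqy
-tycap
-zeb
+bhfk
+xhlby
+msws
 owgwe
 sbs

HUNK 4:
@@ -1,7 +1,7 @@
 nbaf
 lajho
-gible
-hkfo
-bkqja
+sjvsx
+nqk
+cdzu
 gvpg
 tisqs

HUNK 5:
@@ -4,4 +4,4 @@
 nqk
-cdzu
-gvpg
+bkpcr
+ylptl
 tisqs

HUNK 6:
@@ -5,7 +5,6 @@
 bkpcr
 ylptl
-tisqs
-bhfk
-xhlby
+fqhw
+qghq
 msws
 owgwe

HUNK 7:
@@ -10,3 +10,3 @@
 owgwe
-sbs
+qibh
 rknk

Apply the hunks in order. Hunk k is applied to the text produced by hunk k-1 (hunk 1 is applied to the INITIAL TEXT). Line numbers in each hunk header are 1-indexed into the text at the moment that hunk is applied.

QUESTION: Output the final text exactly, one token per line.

Answer: nbaf
lajho
sjvsx
nqk
bkpcr
ylptl
fqhw
qghq
msws
owgwe
qibh
rknk
xwtb
vvj

Derivation:
Hunk 1: at line 11 remove [wzuk,agai] add [sbs,rknk,xwtb] -> 15 lines: nbaf lajho gible hkfo bkqja gvpg tisqs tqy tycap krgyk ygvka sbs rknk xwtb vvj
Hunk 2: at line 9 remove [krgyk,ygvka] add [zeb,owgwe] -> 15 lines: nbaf lajho gible hkfo bkqja gvpg tisqs tqy tycap zeb owgwe sbs rknk xwtb vvj
Hunk 3: at line 6 remove [tqy,tycap,zeb] add [bhfk,xhlby,msws] -> 15 lines: nbaf lajho gible hkfo bkqja gvpg tisqs bhfk xhlby msws owgwe sbs rknk xwtb vvj
Hunk 4: at line 1 remove [gible,hkfo,bkqja] add [sjvsx,nqk,cdzu] -> 15 lines: nbaf lajho sjvsx nqk cdzu gvpg tisqs bhfk xhlby msws owgwe sbs rknk xwtb vvj
Hunk 5: at line 4 remove [cdzu,gvpg] add [bkpcr,ylptl] -> 15 lines: nbaf lajho sjvsx nqk bkpcr ylptl tisqs bhfk xhlby msws owgwe sbs rknk xwtb vvj
Hunk 6: at line 5 remove [tisqs,bhfk,xhlby] add [fqhw,qghq] -> 14 lines: nbaf lajho sjvsx nqk bkpcr ylptl fqhw qghq msws owgwe sbs rknk xwtb vvj
Hunk 7: at line 10 remove [sbs] add [qibh] -> 14 lines: nbaf lajho sjvsx nqk bkpcr ylptl fqhw qghq msws owgwe qibh rknk xwtb vvj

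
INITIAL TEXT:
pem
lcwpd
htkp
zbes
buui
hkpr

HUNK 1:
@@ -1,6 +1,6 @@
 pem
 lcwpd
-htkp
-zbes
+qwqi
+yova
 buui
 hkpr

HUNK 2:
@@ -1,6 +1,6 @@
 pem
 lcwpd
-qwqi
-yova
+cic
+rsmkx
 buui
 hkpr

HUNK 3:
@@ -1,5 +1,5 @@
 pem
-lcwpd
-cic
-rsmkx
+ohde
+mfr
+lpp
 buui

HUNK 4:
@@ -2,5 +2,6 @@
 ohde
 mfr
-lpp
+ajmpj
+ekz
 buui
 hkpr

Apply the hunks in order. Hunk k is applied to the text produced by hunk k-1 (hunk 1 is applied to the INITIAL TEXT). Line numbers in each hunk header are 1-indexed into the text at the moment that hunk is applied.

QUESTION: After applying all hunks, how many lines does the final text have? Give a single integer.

Answer: 7

Derivation:
Hunk 1: at line 1 remove [htkp,zbes] add [qwqi,yova] -> 6 lines: pem lcwpd qwqi yova buui hkpr
Hunk 2: at line 1 remove [qwqi,yova] add [cic,rsmkx] -> 6 lines: pem lcwpd cic rsmkx buui hkpr
Hunk 3: at line 1 remove [lcwpd,cic,rsmkx] add [ohde,mfr,lpp] -> 6 lines: pem ohde mfr lpp buui hkpr
Hunk 4: at line 2 remove [lpp] add [ajmpj,ekz] -> 7 lines: pem ohde mfr ajmpj ekz buui hkpr
Final line count: 7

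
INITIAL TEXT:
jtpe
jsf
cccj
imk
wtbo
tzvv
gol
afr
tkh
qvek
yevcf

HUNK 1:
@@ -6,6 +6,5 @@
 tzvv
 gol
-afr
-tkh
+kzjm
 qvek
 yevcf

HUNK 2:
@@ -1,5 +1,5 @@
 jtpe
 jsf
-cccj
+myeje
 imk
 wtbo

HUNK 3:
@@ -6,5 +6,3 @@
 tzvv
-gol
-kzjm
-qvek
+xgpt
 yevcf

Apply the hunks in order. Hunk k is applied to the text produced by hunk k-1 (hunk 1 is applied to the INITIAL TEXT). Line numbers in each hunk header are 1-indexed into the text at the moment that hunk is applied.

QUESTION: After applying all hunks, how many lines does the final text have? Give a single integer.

Answer: 8

Derivation:
Hunk 1: at line 6 remove [afr,tkh] add [kzjm] -> 10 lines: jtpe jsf cccj imk wtbo tzvv gol kzjm qvek yevcf
Hunk 2: at line 1 remove [cccj] add [myeje] -> 10 lines: jtpe jsf myeje imk wtbo tzvv gol kzjm qvek yevcf
Hunk 3: at line 6 remove [gol,kzjm,qvek] add [xgpt] -> 8 lines: jtpe jsf myeje imk wtbo tzvv xgpt yevcf
Final line count: 8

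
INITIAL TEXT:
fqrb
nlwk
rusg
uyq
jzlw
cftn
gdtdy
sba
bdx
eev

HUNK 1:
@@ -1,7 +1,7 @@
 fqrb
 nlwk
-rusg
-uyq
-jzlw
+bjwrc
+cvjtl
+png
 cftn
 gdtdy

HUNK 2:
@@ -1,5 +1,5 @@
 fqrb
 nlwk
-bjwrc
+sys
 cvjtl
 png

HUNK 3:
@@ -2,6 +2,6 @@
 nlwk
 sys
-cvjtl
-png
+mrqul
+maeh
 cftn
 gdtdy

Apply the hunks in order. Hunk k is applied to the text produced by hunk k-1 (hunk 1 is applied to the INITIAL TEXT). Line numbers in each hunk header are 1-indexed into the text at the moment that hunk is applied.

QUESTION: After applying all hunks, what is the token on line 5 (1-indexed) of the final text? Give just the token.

Answer: maeh

Derivation:
Hunk 1: at line 1 remove [rusg,uyq,jzlw] add [bjwrc,cvjtl,png] -> 10 lines: fqrb nlwk bjwrc cvjtl png cftn gdtdy sba bdx eev
Hunk 2: at line 1 remove [bjwrc] add [sys] -> 10 lines: fqrb nlwk sys cvjtl png cftn gdtdy sba bdx eev
Hunk 3: at line 2 remove [cvjtl,png] add [mrqul,maeh] -> 10 lines: fqrb nlwk sys mrqul maeh cftn gdtdy sba bdx eev
Final line 5: maeh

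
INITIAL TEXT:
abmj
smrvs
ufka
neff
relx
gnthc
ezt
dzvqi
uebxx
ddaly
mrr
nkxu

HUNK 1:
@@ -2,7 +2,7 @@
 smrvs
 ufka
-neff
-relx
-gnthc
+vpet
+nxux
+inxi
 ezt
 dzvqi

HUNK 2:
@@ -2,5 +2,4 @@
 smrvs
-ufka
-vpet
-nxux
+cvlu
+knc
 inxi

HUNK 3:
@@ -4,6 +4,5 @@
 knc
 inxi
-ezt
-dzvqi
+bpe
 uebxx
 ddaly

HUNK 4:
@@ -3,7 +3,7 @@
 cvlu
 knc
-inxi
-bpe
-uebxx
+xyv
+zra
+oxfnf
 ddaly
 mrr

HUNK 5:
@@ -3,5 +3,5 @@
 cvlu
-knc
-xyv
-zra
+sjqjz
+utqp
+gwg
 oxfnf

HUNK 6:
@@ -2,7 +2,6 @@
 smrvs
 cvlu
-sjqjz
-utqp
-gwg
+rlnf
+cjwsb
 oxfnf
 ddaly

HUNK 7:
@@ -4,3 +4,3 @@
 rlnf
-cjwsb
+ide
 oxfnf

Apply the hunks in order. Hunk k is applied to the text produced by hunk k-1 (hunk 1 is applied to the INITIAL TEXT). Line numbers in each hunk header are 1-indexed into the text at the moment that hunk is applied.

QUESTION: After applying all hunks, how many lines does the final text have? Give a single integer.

Answer: 9

Derivation:
Hunk 1: at line 2 remove [neff,relx,gnthc] add [vpet,nxux,inxi] -> 12 lines: abmj smrvs ufka vpet nxux inxi ezt dzvqi uebxx ddaly mrr nkxu
Hunk 2: at line 2 remove [ufka,vpet,nxux] add [cvlu,knc] -> 11 lines: abmj smrvs cvlu knc inxi ezt dzvqi uebxx ddaly mrr nkxu
Hunk 3: at line 4 remove [ezt,dzvqi] add [bpe] -> 10 lines: abmj smrvs cvlu knc inxi bpe uebxx ddaly mrr nkxu
Hunk 4: at line 3 remove [inxi,bpe,uebxx] add [xyv,zra,oxfnf] -> 10 lines: abmj smrvs cvlu knc xyv zra oxfnf ddaly mrr nkxu
Hunk 5: at line 3 remove [knc,xyv,zra] add [sjqjz,utqp,gwg] -> 10 lines: abmj smrvs cvlu sjqjz utqp gwg oxfnf ddaly mrr nkxu
Hunk 6: at line 2 remove [sjqjz,utqp,gwg] add [rlnf,cjwsb] -> 9 lines: abmj smrvs cvlu rlnf cjwsb oxfnf ddaly mrr nkxu
Hunk 7: at line 4 remove [cjwsb] add [ide] -> 9 lines: abmj smrvs cvlu rlnf ide oxfnf ddaly mrr nkxu
Final line count: 9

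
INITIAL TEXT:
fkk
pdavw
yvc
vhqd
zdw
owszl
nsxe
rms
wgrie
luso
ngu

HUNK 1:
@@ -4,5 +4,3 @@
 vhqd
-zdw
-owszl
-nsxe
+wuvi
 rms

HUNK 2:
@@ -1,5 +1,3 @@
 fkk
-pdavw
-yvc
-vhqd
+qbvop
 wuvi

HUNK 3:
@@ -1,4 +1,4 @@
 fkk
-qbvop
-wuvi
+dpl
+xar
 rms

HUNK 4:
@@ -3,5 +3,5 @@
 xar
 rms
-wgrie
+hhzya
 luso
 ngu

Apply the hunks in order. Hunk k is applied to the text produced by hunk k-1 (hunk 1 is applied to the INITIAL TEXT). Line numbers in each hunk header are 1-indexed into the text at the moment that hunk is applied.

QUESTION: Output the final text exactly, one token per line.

Hunk 1: at line 4 remove [zdw,owszl,nsxe] add [wuvi] -> 9 lines: fkk pdavw yvc vhqd wuvi rms wgrie luso ngu
Hunk 2: at line 1 remove [pdavw,yvc,vhqd] add [qbvop] -> 7 lines: fkk qbvop wuvi rms wgrie luso ngu
Hunk 3: at line 1 remove [qbvop,wuvi] add [dpl,xar] -> 7 lines: fkk dpl xar rms wgrie luso ngu
Hunk 4: at line 3 remove [wgrie] add [hhzya] -> 7 lines: fkk dpl xar rms hhzya luso ngu

Answer: fkk
dpl
xar
rms
hhzya
luso
ngu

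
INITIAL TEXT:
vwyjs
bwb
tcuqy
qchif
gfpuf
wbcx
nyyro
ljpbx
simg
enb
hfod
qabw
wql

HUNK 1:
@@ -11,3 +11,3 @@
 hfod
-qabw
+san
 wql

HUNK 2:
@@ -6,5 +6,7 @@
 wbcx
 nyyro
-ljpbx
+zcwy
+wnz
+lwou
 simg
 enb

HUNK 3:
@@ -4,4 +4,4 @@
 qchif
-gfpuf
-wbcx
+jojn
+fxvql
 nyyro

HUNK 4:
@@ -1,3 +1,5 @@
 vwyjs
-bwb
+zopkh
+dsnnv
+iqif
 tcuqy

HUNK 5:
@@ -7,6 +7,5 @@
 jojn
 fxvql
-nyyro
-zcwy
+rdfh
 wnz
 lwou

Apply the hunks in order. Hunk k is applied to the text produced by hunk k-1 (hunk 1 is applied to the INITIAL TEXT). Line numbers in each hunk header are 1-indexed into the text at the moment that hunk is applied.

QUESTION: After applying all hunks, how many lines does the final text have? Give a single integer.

Hunk 1: at line 11 remove [qabw] add [san] -> 13 lines: vwyjs bwb tcuqy qchif gfpuf wbcx nyyro ljpbx simg enb hfod san wql
Hunk 2: at line 6 remove [ljpbx] add [zcwy,wnz,lwou] -> 15 lines: vwyjs bwb tcuqy qchif gfpuf wbcx nyyro zcwy wnz lwou simg enb hfod san wql
Hunk 3: at line 4 remove [gfpuf,wbcx] add [jojn,fxvql] -> 15 lines: vwyjs bwb tcuqy qchif jojn fxvql nyyro zcwy wnz lwou simg enb hfod san wql
Hunk 4: at line 1 remove [bwb] add [zopkh,dsnnv,iqif] -> 17 lines: vwyjs zopkh dsnnv iqif tcuqy qchif jojn fxvql nyyro zcwy wnz lwou simg enb hfod san wql
Hunk 5: at line 7 remove [nyyro,zcwy] add [rdfh] -> 16 lines: vwyjs zopkh dsnnv iqif tcuqy qchif jojn fxvql rdfh wnz lwou simg enb hfod san wql
Final line count: 16

Answer: 16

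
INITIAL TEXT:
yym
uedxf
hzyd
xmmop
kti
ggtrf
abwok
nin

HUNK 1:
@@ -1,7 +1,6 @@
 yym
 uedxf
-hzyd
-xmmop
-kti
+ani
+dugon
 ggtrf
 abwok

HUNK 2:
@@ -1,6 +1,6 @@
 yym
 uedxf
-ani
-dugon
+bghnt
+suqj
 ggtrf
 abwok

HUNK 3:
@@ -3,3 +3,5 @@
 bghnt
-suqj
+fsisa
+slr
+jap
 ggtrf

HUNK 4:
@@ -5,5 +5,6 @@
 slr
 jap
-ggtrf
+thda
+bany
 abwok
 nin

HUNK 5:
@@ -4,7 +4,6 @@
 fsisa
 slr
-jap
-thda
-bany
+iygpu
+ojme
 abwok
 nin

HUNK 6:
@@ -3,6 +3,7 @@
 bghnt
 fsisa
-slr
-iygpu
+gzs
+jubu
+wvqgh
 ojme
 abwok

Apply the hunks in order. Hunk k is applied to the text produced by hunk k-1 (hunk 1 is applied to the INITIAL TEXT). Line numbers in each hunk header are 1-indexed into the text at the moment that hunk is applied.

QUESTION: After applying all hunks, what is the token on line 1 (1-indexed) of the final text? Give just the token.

Hunk 1: at line 1 remove [hzyd,xmmop,kti] add [ani,dugon] -> 7 lines: yym uedxf ani dugon ggtrf abwok nin
Hunk 2: at line 1 remove [ani,dugon] add [bghnt,suqj] -> 7 lines: yym uedxf bghnt suqj ggtrf abwok nin
Hunk 3: at line 3 remove [suqj] add [fsisa,slr,jap] -> 9 lines: yym uedxf bghnt fsisa slr jap ggtrf abwok nin
Hunk 4: at line 5 remove [ggtrf] add [thda,bany] -> 10 lines: yym uedxf bghnt fsisa slr jap thda bany abwok nin
Hunk 5: at line 4 remove [jap,thda,bany] add [iygpu,ojme] -> 9 lines: yym uedxf bghnt fsisa slr iygpu ojme abwok nin
Hunk 6: at line 3 remove [slr,iygpu] add [gzs,jubu,wvqgh] -> 10 lines: yym uedxf bghnt fsisa gzs jubu wvqgh ojme abwok nin
Final line 1: yym

Answer: yym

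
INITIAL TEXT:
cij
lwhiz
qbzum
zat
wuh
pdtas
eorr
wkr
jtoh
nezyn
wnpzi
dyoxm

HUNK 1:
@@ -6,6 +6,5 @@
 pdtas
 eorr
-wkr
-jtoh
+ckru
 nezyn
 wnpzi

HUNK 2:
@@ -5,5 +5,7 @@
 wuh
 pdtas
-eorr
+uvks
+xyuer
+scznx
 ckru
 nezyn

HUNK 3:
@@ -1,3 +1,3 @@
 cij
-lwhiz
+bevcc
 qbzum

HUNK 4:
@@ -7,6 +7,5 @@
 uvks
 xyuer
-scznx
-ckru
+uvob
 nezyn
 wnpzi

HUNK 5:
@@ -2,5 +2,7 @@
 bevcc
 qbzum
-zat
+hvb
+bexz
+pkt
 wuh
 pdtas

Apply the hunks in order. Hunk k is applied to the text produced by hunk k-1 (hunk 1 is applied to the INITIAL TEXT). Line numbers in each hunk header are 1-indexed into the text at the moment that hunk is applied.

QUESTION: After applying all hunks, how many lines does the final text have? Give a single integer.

Hunk 1: at line 6 remove [wkr,jtoh] add [ckru] -> 11 lines: cij lwhiz qbzum zat wuh pdtas eorr ckru nezyn wnpzi dyoxm
Hunk 2: at line 5 remove [eorr] add [uvks,xyuer,scznx] -> 13 lines: cij lwhiz qbzum zat wuh pdtas uvks xyuer scznx ckru nezyn wnpzi dyoxm
Hunk 3: at line 1 remove [lwhiz] add [bevcc] -> 13 lines: cij bevcc qbzum zat wuh pdtas uvks xyuer scznx ckru nezyn wnpzi dyoxm
Hunk 4: at line 7 remove [scznx,ckru] add [uvob] -> 12 lines: cij bevcc qbzum zat wuh pdtas uvks xyuer uvob nezyn wnpzi dyoxm
Hunk 5: at line 2 remove [zat] add [hvb,bexz,pkt] -> 14 lines: cij bevcc qbzum hvb bexz pkt wuh pdtas uvks xyuer uvob nezyn wnpzi dyoxm
Final line count: 14

Answer: 14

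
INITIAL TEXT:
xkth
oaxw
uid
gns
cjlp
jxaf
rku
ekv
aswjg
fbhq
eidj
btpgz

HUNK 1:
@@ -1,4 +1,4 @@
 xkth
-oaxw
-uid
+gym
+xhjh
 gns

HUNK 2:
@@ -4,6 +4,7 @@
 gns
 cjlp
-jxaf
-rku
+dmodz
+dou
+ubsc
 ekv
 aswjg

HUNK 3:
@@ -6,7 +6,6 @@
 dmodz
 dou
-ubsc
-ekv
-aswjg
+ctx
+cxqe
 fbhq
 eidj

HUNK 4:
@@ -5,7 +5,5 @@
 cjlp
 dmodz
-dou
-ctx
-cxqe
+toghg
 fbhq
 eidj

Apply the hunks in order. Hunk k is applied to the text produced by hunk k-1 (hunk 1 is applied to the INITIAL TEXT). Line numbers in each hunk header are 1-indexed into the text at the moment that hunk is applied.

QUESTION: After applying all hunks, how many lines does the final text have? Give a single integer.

Hunk 1: at line 1 remove [oaxw,uid] add [gym,xhjh] -> 12 lines: xkth gym xhjh gns cjlp jxaf rku ekv aswjg fbhq eidj btpgz
Hunk 2: at line 4 remove [jxaf,rku] add [dmodz,dou,ubsc] -> 13 lines: xkth gym xhjh gns cjlp dmodz dou ubsc ekv aswjg fbhq eidj btpgz
Hunk 3: at line 6 remove [ubsc,ekv,aswjg] add [ctx,cxqe] -> 12 lines: xkth gym xhjh gns cjlp dmodz dou ctx cxqe fbhq eidj btpgz
Hunk 4: at line 5 remove [dou,ctx,cxqe] add [toghg] -> 10 lines: xkth gym xhjh gns cjlp dmodz toghg fbhq eidj btpgz
Final line count: 10

Answer: 10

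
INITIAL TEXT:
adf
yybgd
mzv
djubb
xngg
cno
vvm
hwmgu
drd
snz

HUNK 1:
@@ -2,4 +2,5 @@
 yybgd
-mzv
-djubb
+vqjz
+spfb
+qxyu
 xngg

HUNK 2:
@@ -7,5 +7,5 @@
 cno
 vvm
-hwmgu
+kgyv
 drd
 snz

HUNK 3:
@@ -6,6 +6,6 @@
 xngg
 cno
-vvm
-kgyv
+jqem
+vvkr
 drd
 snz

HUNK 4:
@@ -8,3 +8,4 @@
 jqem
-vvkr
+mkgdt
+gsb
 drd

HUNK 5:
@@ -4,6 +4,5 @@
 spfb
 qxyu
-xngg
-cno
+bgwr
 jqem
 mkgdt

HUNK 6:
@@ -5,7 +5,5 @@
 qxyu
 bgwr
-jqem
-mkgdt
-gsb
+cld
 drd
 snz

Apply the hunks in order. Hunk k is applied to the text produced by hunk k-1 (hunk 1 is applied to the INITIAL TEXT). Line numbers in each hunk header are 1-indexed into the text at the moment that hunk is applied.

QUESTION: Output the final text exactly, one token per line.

Answer: adf
yybgd
vqjz
spfb
qxyu
bgwr
cld
drd
snz

Derivation:
Hunk 1: at line 2 remove [mzv,djubb] add [vqjz,spfb,qxyu] -> 11 lines: adf yybgd vqjz spfb qxyu xngg cno vvm hwmgu drd snz
Hunk 2: at line 7 remove [hwmgu] add [kgyv] -> 11 lines: adf yybgd vqjz spfb qxyu xngg cno vvm kgyv drd snz
Hunk 3: at line 6 remove [vvm,kgyv] add [jqem,vvkr] -> 11 lines: adf yybgd vqjz spfb qxyu xngg cno jqem vvkr drd snz
Hunk 4: at line 8 remove [vvkr] add [mkgdt,gsb] -> 12 lines: adf yybgd vqjz spfb qxyu xngg cno jqem mkgdt gsb drd snz
Hunk 5: at line 4 remove [xngg,cno] add [bgwr] -> 11 lines: adf yybgd vqjz spfb qxyu bgwr jqem mkgdt gsb drd snz
Hunk 6: at line 5 remove [jqem,mkgdt,gsb] add [cld] -> 9 lines: adf yybgd vqjz spfb qxyu bgwr cld drd snz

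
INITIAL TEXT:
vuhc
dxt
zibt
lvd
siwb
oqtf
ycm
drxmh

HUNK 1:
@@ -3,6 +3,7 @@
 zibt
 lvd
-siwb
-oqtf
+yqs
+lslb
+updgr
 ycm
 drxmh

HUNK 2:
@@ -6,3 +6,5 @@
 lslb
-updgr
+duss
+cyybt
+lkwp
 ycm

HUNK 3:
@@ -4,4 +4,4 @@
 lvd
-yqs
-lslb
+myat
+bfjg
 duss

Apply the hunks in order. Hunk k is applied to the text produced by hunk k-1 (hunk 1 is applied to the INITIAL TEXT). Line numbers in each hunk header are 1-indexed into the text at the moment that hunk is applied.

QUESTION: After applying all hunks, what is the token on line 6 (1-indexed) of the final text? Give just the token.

Answer: bfjg

Derivation:
Hunk 1: at line 3 remove [siwb,oqtf] add [yqs,lslb,updgr] -> 9 lines: vuhc dxt zibt lvd yqs lslb updgr ycm drxmh
Hunk 2: at line 6 remove [updgr] add [duss,cyybt,lkwp] -> 11 lines: vuhc dxt zibt lvd yqs lslb duss cyybt lkwp ycm drxmh
Hunk 3: at line 4 remove [yqs,lslb] add [myat,bfjg] -> 11 lines: vuhc dxt zibt lvd myat bfjg duss cyybt lkwp ycm drxmh
Final line 6: bfjg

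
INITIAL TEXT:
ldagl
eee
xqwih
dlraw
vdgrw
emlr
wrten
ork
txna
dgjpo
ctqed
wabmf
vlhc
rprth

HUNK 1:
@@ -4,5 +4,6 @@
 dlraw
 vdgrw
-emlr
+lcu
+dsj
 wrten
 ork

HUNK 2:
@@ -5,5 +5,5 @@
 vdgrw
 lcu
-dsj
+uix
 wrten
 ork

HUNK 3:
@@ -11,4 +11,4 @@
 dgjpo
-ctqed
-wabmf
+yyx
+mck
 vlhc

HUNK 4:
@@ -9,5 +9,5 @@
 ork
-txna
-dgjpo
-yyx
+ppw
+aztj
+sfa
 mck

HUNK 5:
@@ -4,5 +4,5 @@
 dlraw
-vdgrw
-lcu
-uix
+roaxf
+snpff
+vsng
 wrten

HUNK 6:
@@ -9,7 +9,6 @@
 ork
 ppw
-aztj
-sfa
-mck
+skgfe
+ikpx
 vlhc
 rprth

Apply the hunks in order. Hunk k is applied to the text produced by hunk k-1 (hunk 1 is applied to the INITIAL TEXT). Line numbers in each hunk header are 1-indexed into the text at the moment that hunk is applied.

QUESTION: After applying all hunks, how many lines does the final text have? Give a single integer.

Answer: 14

Derivation:
Hunk 1: at line 4 remove [emlr] add [lcu,dsj] -> 15 lines: ldagl eee xqwih dlraw vdgrw lcu dsj wrten ork txna dgjpo ctqed wabmf vlhc rprth
Hunk 2: at line 5 remove [dsj] add [uix] -> 15 lines: ldagl eee xqwih dlraw vdgrw lcu uix wrten ork txna dgjpo ctqed wabmf vlhc rprth
Hunk 3: at line 11 remove [ctqed,wabmf] add [yyx,mck] -> 15 lines: ldagl eee xqwih dlraw vdgrw lcu uix wrten ork txna dgjpo yyx mck vlhc rprth
Hunk 4: at line 9 remove [txna,dgjpo,yyx] add [ppw,aztj,sfa] -> 15 lines: ldagl eee xqwih dlraw vdgrw lcu uix wrten ork ppw aztj sfa mck vlhc rprth
Hunk 5: at line 4 remove [vdgrw,lcu,uix] add [roaxf,snpff,vsng] -> 15 lines: ldagl eee xqwih dlraw roaxf snpff vsng wrten ork ppw aztj sfa mck vlhc rprth
Hunk 6: at line 9 remove [aztj,sfa,mck] add [skgfe,ikpx] -> 14 lines: ldagl eee xqwih dlraw roaxf snpff vsng wrten ork ppw skgfe ikpx vlhc rprth
Final line count: 14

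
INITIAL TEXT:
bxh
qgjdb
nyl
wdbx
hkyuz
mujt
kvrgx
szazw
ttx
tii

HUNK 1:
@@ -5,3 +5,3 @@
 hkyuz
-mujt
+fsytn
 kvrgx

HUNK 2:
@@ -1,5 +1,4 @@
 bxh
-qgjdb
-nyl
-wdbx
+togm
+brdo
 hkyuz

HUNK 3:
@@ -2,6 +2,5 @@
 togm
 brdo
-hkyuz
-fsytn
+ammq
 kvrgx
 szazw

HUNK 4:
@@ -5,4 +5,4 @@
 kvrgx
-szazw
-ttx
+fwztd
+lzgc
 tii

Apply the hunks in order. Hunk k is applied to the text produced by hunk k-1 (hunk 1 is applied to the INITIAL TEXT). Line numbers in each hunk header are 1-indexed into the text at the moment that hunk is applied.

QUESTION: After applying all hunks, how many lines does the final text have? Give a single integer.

Hunk 1: at line 5 remove [mujt] add [fsytn] -> 10 lines: bxh qgjdb nyl wdbx hkyuz fsytn kvrgx szazw ttx tii
Hunk 2: at line 1 remove [qgjdb,nyl,wdbx] add [togm,brdo] -> 9 lines: bxh togm brdo hkyuz fsytn kvrgx szazw ttx tii
Hunk 3: at line 2 remove [hkyuz,fsytn] add [ammq] -> 8 lines: bxh togm brdo ammq kvrgx szazw ttx tii
Hunk 4: at line 5 remove [szazw,ttx] add [fwztd,lzgc] -> 8 lines: bxh togm brdo ammq kvrgx fwztd lzgc tii
Final line count: 8

Answer: 8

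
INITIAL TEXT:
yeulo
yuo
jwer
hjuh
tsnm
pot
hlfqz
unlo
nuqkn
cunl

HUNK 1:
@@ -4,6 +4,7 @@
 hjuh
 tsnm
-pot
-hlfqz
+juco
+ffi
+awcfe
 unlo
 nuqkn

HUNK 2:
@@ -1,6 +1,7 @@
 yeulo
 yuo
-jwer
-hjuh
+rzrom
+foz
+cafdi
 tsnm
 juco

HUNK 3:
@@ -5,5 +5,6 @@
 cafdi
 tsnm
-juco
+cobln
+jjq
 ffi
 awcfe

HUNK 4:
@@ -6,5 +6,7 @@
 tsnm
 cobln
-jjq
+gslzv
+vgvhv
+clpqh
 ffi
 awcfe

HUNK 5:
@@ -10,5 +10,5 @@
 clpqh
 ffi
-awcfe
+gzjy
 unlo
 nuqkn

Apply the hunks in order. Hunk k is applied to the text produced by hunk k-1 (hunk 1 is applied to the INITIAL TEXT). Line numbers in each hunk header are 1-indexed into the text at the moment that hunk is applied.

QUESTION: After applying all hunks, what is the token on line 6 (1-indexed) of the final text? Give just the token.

Hunk 1: at line 4 remove [pot,hlfqz] add [juco,ffi,awcfe] -> 11 lines: yeulo yuo jwer hjuh tsnm juco ffi awcfe unlo nuqkn cunl
Hunk 2: at line 1 remove [jwer,hjuh] add [rzrom,foz,cafdi] -> 12 lines: yeulo yuo rzrom foz cafdi tsnm juco ffi awcfe unlo nuqkn cunl
Hunk 3: at line 5 remove [juco] add [cobln,jjq] -> 13 lines: yeulo yuo rzrom foz cafdi tsnm cobln jjq ffi awcfe unlo nuqkn cunl
Hunk 4: at line 6 remove [jjq] add [gslzv,vgvhv,clpqh] -> 15 lines: yeulo yuo rzrom foz cafdi tsnm cobln gslzv vgvhv clpqh ffi awcfe unlo nuqkn cunl
Hunk 5: at line 10 remove [awcfe] add [gzjy] -> 15 lines: yeulo yuo rzrom foz cafdi tsnm cobln gslzv vgvhv clpqh ffi gzjy unlo nuqkn cunl
Final line 6: tsnm

Answer: tsnm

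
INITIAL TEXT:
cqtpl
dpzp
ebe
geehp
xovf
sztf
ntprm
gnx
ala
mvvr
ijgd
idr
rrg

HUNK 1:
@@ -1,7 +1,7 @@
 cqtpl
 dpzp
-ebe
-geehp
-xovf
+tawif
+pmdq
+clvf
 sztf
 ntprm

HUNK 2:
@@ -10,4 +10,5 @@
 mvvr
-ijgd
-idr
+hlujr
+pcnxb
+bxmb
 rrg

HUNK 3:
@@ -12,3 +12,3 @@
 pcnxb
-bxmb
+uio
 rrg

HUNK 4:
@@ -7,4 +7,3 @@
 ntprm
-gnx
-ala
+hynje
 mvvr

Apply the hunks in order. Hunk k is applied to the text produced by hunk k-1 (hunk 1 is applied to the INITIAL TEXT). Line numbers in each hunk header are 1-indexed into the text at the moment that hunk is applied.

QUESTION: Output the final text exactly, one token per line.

Answer: cqtpl
dpzp
tawif
pmdq
clvf
sztf
ntprm
hynje
mvvr
hlujr
pcnxb
uio
rrg

Derivation:
Hunk 1: at line 1 remove [ebe,geehp,xovf] add [tawif,pmdq,clvf] -> 13 lines: cqtpl dpzp tawif pmdq clvf sztf ntprm gnx ala mvvr ijgd idr rrg
Hunk 2: at line 10 remove [ijgd,idr] add [hlujr,pcnxb,bxmb] -> 14 lines: cqtpl dpzp tawif pmdq clvf sztf ntprm gnx ala mvvr hlujr pcnxb bxmb rrg
Hunk 3: at line 12 remove [bxmb] add [uio] -> 14 lines: cqtpl dpzp tawif pmdq clvf sztf ntprm gnx ala mvvr hlujr pcnxb uio rrg
Hunk 4: at line 7 remove [gnx,ala] add [hynje] -> 13 lines: cqtpl dpzp tawif pmdq clvf sztf ntprm hynje mvvr hlujr pcnxb uio rrg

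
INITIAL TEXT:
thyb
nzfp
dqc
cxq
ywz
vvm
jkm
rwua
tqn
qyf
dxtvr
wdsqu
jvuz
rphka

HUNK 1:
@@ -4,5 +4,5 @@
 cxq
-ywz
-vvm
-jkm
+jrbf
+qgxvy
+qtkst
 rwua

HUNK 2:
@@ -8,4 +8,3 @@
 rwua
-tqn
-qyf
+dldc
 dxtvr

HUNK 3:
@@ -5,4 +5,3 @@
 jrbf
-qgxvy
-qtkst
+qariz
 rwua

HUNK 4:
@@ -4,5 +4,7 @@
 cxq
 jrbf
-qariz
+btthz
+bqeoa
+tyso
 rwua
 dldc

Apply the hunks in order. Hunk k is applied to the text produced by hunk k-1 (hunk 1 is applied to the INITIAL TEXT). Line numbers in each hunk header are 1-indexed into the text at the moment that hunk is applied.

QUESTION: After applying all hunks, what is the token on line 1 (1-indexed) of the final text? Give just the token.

Hunk 1: at line 4 remove [ywz,vvm,jkm] add [jrbf,qgxvy,qtkst] -> 14 lines: thyb nzfp dqc cxq jrbf qgxvy qtkst rwua tqn qyf dxtvr wdsqu jvuz rphka
Hunk 2: at line 8 remove [tqn,qyf] add [dldc] -> 13 lines: thyb nzfp dqc cxq jrbf qgxvy qtkst rwua dldc dxtvr wdsqu jvuz rphka
Hunk 3: at line 5 remove [qgxvy,qtkst] add [qariz] -> 12 lines: thyb nzfp dqc cxq jrbf qariz rwua dldc dxtvr wdsqu jvuz rphka
Hunk 4: at line 4 remove [qariz] add [btthz,bqeoa,tyso] -> 14 lines: thyb nzfp dqc cxq jrbf btthz bqeoa tyso rwua dldc dxtvr wdsqu jvuz rphka
Final line 1: thyb

Answer: thyb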